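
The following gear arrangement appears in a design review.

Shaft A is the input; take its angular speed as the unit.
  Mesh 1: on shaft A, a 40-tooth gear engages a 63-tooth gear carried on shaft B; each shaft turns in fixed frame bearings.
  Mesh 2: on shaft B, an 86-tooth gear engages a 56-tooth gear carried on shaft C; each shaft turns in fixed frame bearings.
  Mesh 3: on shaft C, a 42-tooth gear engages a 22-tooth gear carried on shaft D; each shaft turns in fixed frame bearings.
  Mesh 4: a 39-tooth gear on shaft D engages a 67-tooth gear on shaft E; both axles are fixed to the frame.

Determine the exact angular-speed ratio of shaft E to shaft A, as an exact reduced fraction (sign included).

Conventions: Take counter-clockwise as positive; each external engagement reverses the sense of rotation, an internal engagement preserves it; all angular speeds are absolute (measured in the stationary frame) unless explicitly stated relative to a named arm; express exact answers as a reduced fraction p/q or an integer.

5590/5159

class = fixed-axis compound train [4 meshes; 4 ratios multiply, 4 sense flips]
mesh 1 [40T→63T]: running ratio 40/63, sense −
mesh 2 [86T→56T]: running ratio 430/441, sense +
mesh 3 [42T→22T]: running ratio 430/231, sense −
mesh 4 [39T→67T]: running ratio 5590/5159, sense +
ω_out/ω_in = 5590/5159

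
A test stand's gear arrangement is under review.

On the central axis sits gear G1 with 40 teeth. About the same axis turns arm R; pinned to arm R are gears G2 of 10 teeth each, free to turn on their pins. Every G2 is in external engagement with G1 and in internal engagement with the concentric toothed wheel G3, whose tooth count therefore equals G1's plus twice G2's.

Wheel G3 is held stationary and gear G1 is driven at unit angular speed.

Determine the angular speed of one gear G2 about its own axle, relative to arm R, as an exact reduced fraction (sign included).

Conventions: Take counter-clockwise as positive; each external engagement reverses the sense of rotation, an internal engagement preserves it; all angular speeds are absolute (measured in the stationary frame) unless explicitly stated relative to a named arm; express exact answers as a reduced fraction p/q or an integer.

-12/5

topology: planetary set — G1 40T / G2 10T / G3 60T, arm = carrier (Willis)
ring teeth: 40 + 2·10 = 60
40(ω_sun−ω_arm) = −60(ω_ring−ω_arm),  ω_ring = 0, ω_sun = 1
40(1−ω_arm) = −60(0−ω_arm)  ⇒  100·ω_arm = 40  ⇒  ω_arm = 2/5
sun–planet mesh: 40·(1−2/5) = −10·(ω_p−ω_arm)  ⇒  ω_p−ω_arm = -12/5
exact speed ratio = -12/5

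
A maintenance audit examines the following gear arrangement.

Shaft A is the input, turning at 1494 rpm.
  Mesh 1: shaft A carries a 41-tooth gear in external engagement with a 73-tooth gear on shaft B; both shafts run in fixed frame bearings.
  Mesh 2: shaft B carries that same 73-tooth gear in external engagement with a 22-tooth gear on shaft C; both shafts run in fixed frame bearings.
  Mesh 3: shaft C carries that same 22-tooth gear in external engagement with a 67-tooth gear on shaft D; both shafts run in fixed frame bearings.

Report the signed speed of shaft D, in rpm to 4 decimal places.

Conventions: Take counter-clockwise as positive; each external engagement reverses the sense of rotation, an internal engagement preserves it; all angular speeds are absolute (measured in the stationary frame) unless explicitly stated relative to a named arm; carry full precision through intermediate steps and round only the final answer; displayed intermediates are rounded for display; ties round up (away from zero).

-914.2388 rpm

class = fixed-axis compound train [3 meshes; 3 ratios multiply, 3 sense flips]
mesh 1 [41T→73T]: ω = 1494.0000×41/73 = 839.0959 rpm, sense flips to −
mesh 2 [73T→22T]: ω = 839.0959×73/22 = 2784.2727 rpm, sense flips to +
mesh 3 [22T→67T]: ω = 2784.2727×22/67 = 914.2388 rpm, sense flips to −
signed output speed = -914.2388 rpm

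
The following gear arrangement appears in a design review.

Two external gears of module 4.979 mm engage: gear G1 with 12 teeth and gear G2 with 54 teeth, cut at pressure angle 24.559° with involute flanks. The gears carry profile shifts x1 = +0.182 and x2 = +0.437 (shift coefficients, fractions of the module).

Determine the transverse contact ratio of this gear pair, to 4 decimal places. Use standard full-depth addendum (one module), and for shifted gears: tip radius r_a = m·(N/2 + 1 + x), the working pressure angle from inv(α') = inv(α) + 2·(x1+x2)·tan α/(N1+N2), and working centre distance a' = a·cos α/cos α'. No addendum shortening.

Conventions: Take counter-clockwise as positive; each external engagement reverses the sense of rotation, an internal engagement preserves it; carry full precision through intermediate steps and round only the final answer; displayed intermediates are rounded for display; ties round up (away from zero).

1.3710

topology: single-mesh involute geometry — m = 4.979, 12T/54T pair
base radii: r_b1 = 27.171412, r_b2 = 122.271352
tip radii: r_a1 = 35.759178, r_a2 = 141.587823
inv(α') = inv(24.559°) + 2·(+0.182+0.437)·tan α/(12+54) = 0.03690669  ⇒  α' = 26.69139°
a' = a·cos α / cos α' = 164.3070·cos 24.559°/cos 26.69139° = 167.266910
action lengths: √(r_a1²−r_b1²) = 23.247219, √(r_a2²−r_b2²) = 71.392073
base pitch p_b = π·m·cos α = 14.226918
CR = (23.247219 + 71.392073 − 167.266910·sin 26.69139°)/14.226918 = 1.371031
contact ratio ≈ 1.3710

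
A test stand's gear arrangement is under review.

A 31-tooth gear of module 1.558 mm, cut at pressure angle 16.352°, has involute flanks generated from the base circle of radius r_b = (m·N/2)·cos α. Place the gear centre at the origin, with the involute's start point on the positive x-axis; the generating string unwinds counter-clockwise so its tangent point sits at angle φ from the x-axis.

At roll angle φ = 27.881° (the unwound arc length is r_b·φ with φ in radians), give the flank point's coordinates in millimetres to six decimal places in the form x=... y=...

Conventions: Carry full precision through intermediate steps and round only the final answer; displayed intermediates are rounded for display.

recognized (one wheel, involute flank): single-mesh tooth geometry, m = 1.558, N = 31
pitch radius r_p = m·N/2 = 1.558·31/2 = 24.149000
base radius r_b = r_p·cos α = 24.149000·cos 16.352° = 23.172177
roll angle φ = 27.881° = 0.48661525 rad
x = r_b·(cos φ + φ·sin φ) = 25.755409
y = r_b·(sin φ − φ·cos φ) = 0.869128

x=25.755409 y=0.869128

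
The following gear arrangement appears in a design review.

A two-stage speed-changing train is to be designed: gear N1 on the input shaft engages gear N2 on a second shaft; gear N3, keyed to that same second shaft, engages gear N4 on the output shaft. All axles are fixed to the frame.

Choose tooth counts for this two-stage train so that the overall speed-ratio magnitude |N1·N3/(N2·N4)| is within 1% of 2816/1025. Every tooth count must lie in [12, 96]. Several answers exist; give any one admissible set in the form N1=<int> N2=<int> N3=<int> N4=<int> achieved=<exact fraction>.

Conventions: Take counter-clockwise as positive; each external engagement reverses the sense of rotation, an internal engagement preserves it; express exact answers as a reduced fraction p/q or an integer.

N1=32 N2=25 N3=88 N4=41 achieved=2816/1025

topology: fixed-axis compound train — 2 stages, target 2816/1025
target = 2816/1025 in lowest terms: an exact hit needs N1·N3 = k·2816 and N2·N4 = k·1025 for one integer k, every count in [12, 96]; additionally prefer no 1:1 stage (N1 ≠ N2, N3 ≠ N4)
k = 1: N1·N3 = 2816 = 32·88, N2·N4 = 1025 = 25·41
achieved = 32·88/(25·41) = 2816/1025; |achieved − target| = 0 ≤ 704/25625 ✓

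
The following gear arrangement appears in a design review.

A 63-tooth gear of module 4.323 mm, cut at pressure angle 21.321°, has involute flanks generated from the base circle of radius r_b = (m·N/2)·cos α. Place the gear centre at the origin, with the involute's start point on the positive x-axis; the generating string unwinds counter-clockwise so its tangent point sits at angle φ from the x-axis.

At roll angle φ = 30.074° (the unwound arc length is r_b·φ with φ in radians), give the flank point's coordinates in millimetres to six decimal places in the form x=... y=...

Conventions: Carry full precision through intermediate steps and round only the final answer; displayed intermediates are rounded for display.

single-mesh involute tooth geometry (63T wheel at module 4.323)
pitch radius r_p = m·N/2 = 4.323·63/2 = 136.174500
base radius r_b = r_p·cos α = 136.174500·cos 21.321° = 126.854448
roll angle φ = 30.074° = 0.52489032 rad
x = r_b·(cos φ + φ·sin φ) = 143.143948
y = r_b·(sin φ − φ·cos φ) = 5.948088

x=143.143948 y=5.948088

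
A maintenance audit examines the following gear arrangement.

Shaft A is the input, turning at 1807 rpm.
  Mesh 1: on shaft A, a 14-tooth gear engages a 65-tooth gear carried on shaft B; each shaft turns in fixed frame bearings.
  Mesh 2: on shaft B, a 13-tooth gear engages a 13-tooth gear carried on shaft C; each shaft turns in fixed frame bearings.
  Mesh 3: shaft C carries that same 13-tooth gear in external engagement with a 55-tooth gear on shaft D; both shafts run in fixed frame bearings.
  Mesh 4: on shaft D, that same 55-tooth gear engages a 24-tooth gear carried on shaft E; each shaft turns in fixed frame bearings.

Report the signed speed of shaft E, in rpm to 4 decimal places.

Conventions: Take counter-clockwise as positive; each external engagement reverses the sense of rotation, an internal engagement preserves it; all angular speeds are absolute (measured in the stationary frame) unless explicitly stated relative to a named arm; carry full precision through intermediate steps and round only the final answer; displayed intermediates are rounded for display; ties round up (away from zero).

+210.8167 rpm

topology: fixed-axis compound train — 4 meshes, A→E
mesh 1 [14T→65T]: ω = 1807.0000×14/65 = 389.2000 rpm, sense flips to −
mesh 2 [13T→13T]: ω = 389.2000×13/13 = 389.2000 rpm, sense flips to +
mesh 3 [13T→55T]: ω = 389.2000×13/55 = 91.9927 rpm, sense flips to −
mesh 4 [55T→24T]: ω = 91.9927×55/24 = 210.8167 rpm, sense flips to +
signed output speed = +210.8167 rpm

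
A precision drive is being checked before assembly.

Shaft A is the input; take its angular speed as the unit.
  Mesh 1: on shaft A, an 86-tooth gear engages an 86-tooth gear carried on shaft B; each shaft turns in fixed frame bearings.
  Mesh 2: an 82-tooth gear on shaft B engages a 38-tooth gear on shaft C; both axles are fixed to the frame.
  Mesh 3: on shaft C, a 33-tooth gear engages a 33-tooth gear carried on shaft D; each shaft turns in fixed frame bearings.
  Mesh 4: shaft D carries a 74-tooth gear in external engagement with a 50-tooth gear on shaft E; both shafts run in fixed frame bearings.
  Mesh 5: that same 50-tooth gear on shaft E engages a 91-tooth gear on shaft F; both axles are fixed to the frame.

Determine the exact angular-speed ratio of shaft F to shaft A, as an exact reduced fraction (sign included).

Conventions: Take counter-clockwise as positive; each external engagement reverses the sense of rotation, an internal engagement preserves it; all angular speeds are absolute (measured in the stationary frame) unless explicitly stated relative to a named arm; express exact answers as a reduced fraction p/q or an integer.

class = fixed-axis compound train [5 meshes; 5 ratios multiply, 5 sense flips]
mesh 1 [86T→86T]: running ratio 1, sense −
mesh 2 [82T→38T]: running ratio 41/19, sense +
mesh 3 [33T→33T]: running ratio 41/19, sense −
mesh 4 [74T→50T]: running ratio 1517/475, sense +
mesh 5 [50T→91T]: running ratio 3034/1729, sense −
ω_out/ω_in = -3034/1729

-3034/1729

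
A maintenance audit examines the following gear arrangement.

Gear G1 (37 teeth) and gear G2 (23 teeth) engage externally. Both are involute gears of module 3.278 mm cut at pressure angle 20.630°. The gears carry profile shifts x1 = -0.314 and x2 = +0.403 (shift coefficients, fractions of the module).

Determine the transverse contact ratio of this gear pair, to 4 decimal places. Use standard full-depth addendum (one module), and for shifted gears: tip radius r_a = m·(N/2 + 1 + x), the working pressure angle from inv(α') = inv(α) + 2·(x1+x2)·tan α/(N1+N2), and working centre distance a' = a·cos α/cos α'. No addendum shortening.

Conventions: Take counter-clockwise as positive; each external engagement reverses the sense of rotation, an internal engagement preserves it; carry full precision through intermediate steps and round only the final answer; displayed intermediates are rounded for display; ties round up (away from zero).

1.5531

class = single-mesh tooth geometry [involute pair 37T × 23T, m = 3.278]
base radii: r_b1 = 56.754279, r_b2 = 35.279687
tip radii: r_a1 = 62.891708, r_a2 = 42.296034
inv(α') = inv(20.630°) + 2·(-0.314+0.403)·tan α/(37+23) = 0.01752843  ⇒  α' = 21.07110°
a' = a·cos α / cos α' = 98.3400·cos 20.630°/cos 21.07110° = 98.628779
action lengths: √(r_a1²−r_b1²) = 27.098317, √(r_a2²−r_b2²) = 23.330199
base pitch p_b = π·m·cos α = 9.637774
CR = (27.098317 + 23.330199 − 98.628779·sin 21.07110°)/9.637774 = 1.553148
contact ratio ≈ 1.5531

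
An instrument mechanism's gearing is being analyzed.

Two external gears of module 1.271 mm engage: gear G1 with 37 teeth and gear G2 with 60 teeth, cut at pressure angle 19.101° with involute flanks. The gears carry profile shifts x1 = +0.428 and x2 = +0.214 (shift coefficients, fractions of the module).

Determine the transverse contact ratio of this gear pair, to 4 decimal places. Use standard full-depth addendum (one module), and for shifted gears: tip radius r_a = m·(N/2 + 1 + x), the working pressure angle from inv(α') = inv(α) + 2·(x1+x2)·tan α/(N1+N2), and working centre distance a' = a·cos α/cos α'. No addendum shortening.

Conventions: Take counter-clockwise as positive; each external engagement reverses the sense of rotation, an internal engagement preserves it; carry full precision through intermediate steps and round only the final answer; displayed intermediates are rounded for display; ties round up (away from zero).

1.6778

topology: single-mesh involute geometry — m = 1.271, 37T/60T pair
base radii: r_b1 = 22.218922, r_b2 = 36.030684
tip radii: r_a1 = 25.328488, r_a2 = 39.672994
inv(α') = inv(19.101°) + 2·(+0.428+0.214)·tan α/(37+60) = 0.01750927  ⇒  α' = 21.06371°
a' = a·cos α / cos α' = 61.6435·cos 19.101°/cos 21.06371° = 62.420454
action lengths: √(r_a1²−r_b1²) = 12.159433, √(r_a2²−r_b2²) = 16.605308
base pitch p_b = π·m·cos α = 3.773124
CR = (12.159433 + 16.605308 − 62.420454·sin 21.06371°)/3.773124 = 1.677779
contact ratio ≈ 1.6778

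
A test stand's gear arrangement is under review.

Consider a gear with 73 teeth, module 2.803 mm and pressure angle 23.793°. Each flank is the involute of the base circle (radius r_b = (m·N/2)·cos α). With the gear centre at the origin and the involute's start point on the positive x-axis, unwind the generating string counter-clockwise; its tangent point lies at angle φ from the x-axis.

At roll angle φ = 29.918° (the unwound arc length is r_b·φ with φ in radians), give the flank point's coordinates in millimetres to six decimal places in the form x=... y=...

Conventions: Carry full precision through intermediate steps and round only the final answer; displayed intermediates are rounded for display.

single-mesh involute tooth geometry (73T wheel at module 2.803)
pitch radius r_p = m·N/2 = 2.803·73/2 = 102.309500
base radius r_b = r_p·cos α = 102.309500·cos 23.793° = 93.614110
roll angle φ = 29.918° = 0.52216761 rad
x = r_b·(cos φ + φ·sin φ) = 105.519619
y = r_b·(sin φ − φ·cos φ) = 4.322768

x=105.519619 y=4.322768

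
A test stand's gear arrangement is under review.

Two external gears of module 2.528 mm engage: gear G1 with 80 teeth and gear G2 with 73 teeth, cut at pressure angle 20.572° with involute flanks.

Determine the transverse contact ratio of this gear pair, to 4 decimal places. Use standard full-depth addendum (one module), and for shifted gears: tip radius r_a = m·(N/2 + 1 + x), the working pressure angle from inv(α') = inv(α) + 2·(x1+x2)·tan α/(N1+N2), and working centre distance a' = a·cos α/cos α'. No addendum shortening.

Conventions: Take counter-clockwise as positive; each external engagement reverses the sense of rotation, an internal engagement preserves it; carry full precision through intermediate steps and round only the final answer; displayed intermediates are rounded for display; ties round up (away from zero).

class = single-mesh tooth geometry [involute pair 80T × 73T, m = 2.528]
base radii: r_b1 = 94.671716, r_b2 = 86.387941
tip radii: r_a1 = 103.648000, r_a2 = 94.800000
no profile shift: α' = α, a' = a
action lengths: √(r_a1²−r_b1²) = 42.192110, √(r_a2²−r_b2²) = 39.040539
base pitch p_b = π·m·cos α = 7.435499
CR = (42.192110 + 39.040539 − 193.392000·sin 20.57200°)/7.435499 = 1.785726
contact ratio ≈ 1.7857

1.7857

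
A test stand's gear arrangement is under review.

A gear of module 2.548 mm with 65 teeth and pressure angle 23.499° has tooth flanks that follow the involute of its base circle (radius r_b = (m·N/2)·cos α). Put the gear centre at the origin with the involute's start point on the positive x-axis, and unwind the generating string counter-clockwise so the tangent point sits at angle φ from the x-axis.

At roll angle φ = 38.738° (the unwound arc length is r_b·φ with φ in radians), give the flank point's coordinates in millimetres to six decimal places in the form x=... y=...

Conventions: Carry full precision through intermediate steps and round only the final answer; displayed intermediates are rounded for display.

x=91.365865 y=7.471752

recognized (one wheel, involute flank): single-mesh tooth geometry, m = 2.548, N = 65
pitch radius r_p = m·N/2 = 2.548·65/2 = 82.810000
base radius r_b = r_p·cos α = 82.810000·cos 23.499° = 75.942321
roll angle φ = 38.738° = 0.67610565 rad
x = r_b·(cos φ + φ·sin φ) = 91.365865
y = r_b·(sin φ − φ·cos φ) = 7.471752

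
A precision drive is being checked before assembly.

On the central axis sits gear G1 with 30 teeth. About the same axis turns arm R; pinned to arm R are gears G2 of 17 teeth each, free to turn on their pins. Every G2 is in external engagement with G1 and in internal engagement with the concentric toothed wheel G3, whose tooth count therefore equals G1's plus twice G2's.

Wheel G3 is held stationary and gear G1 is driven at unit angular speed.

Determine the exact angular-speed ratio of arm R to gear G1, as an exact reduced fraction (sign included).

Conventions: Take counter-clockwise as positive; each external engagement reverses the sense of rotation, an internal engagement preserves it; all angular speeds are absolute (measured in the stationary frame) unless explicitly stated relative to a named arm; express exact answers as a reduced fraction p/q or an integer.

topology: planetary set — G1 30T / G2 17T / G3 64T, arm = carrier (Willis)
ring teeth: 30 + 2·17 = 64
30(ω_sun−ω_arm) = −64(ω_ring−ω_arm),  ω_ring = 0, ω_sun = 1
30(1−ω_arm) = −64(0−ω_arm)  ⇒  94·ω_arm = 30  ⇒  ω_arm = 15/47
ω_out/ω_in = 15/47

15/47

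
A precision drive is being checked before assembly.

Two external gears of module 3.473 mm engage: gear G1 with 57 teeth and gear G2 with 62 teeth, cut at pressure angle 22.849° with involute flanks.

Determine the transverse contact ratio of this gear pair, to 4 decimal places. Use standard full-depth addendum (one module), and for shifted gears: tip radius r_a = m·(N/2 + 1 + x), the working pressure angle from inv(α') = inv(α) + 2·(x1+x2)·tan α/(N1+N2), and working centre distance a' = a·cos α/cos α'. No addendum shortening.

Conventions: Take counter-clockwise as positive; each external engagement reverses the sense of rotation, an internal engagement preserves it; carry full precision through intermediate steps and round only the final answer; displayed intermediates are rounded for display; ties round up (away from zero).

1.6402

topology: single-mesh involute geometry — m = 3.473, 57T/62T pair
base radii: r_b1 = 91.213639, r_b2 = 99.214836
tip radii: r_a1 = 102.453500, r_a2 = 111.136000
no profile shift: α' = α, a' = a
action lengths: √(r_a1²−r_b1²) = 46.656100, √(r_a2²−r_b2²) = 50.076210
base pitch p_b = π·m·cos α = 10.054600
CR = (46.656100 + 50.076210 − 206.643500·sin 22.84900°)/10.054600 = 1.640229
contact ratio ≈ 1.6402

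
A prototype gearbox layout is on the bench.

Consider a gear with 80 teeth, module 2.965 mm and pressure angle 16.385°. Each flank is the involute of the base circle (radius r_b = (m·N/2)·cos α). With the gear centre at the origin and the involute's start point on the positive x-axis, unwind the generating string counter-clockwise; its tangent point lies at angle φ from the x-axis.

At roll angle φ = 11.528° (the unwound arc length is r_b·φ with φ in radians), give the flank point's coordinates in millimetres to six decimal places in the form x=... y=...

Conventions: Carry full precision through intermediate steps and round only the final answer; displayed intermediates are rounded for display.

x=116.063237 y=0.307675

recognized (one wheel, involute flank): single-mesh tooth geometry, m = 2.965, N = 80
pitch radius r_p = m·N/2 = 2.965·80/2 = 118.600000
base radius r_b = r_p·cos α = 118.600000·cos 16.385° = 113.783400
roll angle φ = 11.528° = 0.20120156 rad
x = r_b·(cos φ + φ·sin φ) = 116.063237
y = r_b·(sin φ − φ·cos φ) = 0.307675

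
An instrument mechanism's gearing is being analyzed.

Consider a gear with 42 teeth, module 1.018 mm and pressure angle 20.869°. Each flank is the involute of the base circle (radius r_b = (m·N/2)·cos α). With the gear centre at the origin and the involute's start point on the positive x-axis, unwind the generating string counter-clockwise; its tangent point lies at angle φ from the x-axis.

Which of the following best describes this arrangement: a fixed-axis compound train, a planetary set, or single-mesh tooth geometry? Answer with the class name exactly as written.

single-mesh tooth geometry

single-mesh involute tooth geometry (42T wheel at module 1.018)
classification: single-mesh tooth geometry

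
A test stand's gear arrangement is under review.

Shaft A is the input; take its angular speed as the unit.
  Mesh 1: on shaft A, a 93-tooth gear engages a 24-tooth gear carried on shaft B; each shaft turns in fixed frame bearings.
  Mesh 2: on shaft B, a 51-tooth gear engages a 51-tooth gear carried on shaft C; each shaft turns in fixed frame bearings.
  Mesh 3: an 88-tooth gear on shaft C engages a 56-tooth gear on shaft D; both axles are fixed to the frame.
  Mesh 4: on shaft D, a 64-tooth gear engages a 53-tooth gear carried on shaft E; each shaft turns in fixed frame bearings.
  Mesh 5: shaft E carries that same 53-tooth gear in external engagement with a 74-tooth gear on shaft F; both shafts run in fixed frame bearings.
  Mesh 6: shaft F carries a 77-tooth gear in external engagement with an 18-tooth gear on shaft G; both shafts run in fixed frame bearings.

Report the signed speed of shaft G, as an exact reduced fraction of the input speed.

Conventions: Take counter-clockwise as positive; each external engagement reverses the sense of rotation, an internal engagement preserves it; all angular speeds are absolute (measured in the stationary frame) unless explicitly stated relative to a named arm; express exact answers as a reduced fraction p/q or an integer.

7502/333

6-mesh fixed-axis compound train (all bearings frame-fixed)
mesh 1 [93T→24T]: |ω|/ω_in = 1×93/24 = 31/8, sense flips to −
mesh 2 [51T→51T]: |ω|/ω_in = (31/8)×51/51 = 31/8, sense flips to +
mesh 3 [88T→56T]: |ω|/ω_in = (31/8)×88/56 = 341/56, sense flips to −
mesh 4 [64T→53T]: |ω|/ω_in = (341/56)×64/53 = 2728/371, sense flips to +
mesh 5 [53T→74T]: |ω|/ω_in = (2728/371)×53/74 = 1364/259, sense flips to −
mesh 6 [77T→18T]: |ω|/ω_in = (1364/259)×77/18 = 7502/333, sense flips to +
signed output speed (× input speed) = 7502/333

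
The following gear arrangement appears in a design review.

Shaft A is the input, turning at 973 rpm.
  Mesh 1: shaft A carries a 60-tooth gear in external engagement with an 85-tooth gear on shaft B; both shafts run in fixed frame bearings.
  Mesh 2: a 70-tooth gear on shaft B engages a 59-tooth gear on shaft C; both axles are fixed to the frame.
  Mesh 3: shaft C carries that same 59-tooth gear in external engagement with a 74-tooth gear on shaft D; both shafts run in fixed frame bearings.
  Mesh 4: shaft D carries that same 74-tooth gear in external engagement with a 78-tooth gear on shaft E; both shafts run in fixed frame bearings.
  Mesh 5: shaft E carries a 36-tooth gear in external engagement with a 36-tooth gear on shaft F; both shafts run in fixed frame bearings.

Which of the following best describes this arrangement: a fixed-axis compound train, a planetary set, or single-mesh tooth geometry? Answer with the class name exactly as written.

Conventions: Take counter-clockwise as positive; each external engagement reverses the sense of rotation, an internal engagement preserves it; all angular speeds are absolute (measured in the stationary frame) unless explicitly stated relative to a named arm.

recognized (6 fixed axles, 5 meshes): fixed-axis compound train
classification: fixed-axis compound train

fixed-axis compound train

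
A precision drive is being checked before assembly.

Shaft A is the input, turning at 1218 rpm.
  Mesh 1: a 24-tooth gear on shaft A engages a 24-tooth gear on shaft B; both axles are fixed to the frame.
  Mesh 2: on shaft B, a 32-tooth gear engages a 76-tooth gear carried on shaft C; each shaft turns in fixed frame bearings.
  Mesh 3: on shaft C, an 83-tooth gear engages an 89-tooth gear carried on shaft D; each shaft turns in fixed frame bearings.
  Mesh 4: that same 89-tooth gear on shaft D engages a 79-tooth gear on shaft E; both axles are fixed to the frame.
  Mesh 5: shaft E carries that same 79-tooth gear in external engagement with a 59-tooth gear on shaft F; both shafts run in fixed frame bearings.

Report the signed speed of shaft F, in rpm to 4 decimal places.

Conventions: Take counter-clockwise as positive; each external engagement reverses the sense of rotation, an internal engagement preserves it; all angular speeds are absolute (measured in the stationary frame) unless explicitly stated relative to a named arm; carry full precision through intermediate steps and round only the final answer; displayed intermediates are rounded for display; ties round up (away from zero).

-721.4558 rpm

5-mesh fixed-axis compound train (all bearings frame-fixed)
mesh 1 [24T→24T]: ω = 1218.0000×24/24 = 1218.0000 rpm, sense flips to −
mesh 2 [32T→76T]: ω = 1218.0000×32/76 = 512.8421 rpm, sense flips to +
mesh 3 [83T→89T]: ω = 512.8421×83/89 = 478.2685 rpm, sense flips to −
mesh 4 [89T→79T]: ω = 478.2685×89/79 = 538.8088 rpm, sense flips to +
mesh 5 [79T→59T]: ω = 538.8088×79/59 = 721.4558 rpm, sense flips to −
signed output speed = -721.4558 rpm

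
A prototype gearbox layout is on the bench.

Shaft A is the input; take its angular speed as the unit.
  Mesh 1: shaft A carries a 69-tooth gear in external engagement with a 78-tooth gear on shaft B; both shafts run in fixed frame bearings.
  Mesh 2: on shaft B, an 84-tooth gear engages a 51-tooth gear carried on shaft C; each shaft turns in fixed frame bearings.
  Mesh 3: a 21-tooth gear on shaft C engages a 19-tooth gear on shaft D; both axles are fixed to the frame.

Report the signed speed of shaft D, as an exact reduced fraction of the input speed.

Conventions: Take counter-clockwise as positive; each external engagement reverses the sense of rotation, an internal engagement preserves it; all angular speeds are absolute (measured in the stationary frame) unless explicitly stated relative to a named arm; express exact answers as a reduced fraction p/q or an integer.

-6762/4199

3-mesh fixed-axis compound train (all bearings frame-fixed)
mesh 1 [69T→78T]: |ω|/ω_in = 1×69/78 = 23/26, sense flips to −
mesh 2 [84T→51T]: |ω|/ω_in = (23/26)×84/51 = 322/221, sense flips to +
mesh 3 [21T→19T]: |ω|/ω_in = (322/221)×21/19 = 6762/4199, sense flips to −
signed output speed (× input speed) = -6762/4199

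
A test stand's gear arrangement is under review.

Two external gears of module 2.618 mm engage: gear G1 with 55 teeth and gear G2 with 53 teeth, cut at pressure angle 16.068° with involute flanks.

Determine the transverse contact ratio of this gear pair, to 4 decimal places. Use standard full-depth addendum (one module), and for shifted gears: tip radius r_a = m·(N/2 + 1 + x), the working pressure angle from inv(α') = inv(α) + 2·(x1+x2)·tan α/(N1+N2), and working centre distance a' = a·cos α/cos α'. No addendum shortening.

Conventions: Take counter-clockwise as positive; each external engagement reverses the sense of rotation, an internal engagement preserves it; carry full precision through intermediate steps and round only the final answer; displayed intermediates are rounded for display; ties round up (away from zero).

topology: single-mesh involute geometry — m = 2.618, 55T/53T pair
base radii: r_b1 = 69.182435, r_b2 = 66.666710
tip radii: r_a1 = 74.613000, r_a2 = 71.995000
no profile shift: α' = α, a' = a
action lengths: √(r_a1²−r_b1²) = 27.944417, √(r_a2²−r_b2²) = 27.181423
base pitch p_b = π·m·cos α = 7.903383
CR = (27.944417 + 27.181423 − 141.372000·sin 16.06800°)/7.903383 = 2.024093
contact ratio ≈ 2.0241

2.0241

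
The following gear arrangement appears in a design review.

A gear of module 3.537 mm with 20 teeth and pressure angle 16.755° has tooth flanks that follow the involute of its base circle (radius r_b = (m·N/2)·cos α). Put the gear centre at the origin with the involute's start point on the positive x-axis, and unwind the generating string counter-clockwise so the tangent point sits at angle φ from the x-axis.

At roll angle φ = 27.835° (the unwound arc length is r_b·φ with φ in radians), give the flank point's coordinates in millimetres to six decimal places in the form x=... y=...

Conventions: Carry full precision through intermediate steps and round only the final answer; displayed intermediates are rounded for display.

x=37.632368 y=1.264138

class = single-mesh tooth geometry [base-circle involute, m = 3.537, 20T]
pitch radius r_p = m·N/2 = 3.537·20/2 = 35.370000
base radius r_b = r_p·cos α = 35.370000·cos 16.755° = 33.868409
roll angle φ = 27.835° = 0.48581240 rad
x = r_b·(cos φ + φ·sin φ) = 37.632368
y = r_b·(sin φ − φ·cos φ) = 1.264138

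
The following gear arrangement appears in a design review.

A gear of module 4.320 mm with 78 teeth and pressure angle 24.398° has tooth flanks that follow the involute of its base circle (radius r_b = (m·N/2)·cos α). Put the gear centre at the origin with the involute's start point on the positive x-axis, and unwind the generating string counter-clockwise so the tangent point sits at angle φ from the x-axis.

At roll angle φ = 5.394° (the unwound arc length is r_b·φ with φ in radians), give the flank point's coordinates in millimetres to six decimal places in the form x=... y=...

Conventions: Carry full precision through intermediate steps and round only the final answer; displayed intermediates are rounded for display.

topology: single-mesh involute geometry — m = 4.320, N = 78
pitch radius r_p = m·N/2 = 4.320·78/2 = 168.480000
base radius r_b = r_p·cos α = 168.480000·cos 24.398° = 153.434413
roll angle φ = 5.394° = 0.09414306 rad
x = r_b·(cos φ + φ·sin φ) = 154.112845
y = r_b·(sin φ − φ·cos φ) = 0.042636

x=154.112845 y=0.042636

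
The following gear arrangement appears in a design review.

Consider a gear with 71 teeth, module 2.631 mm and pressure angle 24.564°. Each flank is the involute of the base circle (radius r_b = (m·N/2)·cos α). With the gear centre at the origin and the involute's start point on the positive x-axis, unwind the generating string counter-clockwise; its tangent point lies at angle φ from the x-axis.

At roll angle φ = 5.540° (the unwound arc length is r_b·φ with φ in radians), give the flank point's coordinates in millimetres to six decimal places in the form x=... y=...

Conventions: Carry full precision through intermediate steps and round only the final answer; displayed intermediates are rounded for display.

x=85.343688 y=0.025573

topology: single-mesh involute geometry — m = 2.631, N = 71
pitch radius r_p = m·N/2 = 2.631·71/2 = 93.400500
base radius r_b = r_p·cos α = 93.400500·cos 24.564° = 84.947520
roll angle φ = 5.540° = 0.09669124 rad
x = r_b·(cos φ + φ·sin φ) = 85.343688
y = r_b·(sin φ − φ·cos φ) = 0.025573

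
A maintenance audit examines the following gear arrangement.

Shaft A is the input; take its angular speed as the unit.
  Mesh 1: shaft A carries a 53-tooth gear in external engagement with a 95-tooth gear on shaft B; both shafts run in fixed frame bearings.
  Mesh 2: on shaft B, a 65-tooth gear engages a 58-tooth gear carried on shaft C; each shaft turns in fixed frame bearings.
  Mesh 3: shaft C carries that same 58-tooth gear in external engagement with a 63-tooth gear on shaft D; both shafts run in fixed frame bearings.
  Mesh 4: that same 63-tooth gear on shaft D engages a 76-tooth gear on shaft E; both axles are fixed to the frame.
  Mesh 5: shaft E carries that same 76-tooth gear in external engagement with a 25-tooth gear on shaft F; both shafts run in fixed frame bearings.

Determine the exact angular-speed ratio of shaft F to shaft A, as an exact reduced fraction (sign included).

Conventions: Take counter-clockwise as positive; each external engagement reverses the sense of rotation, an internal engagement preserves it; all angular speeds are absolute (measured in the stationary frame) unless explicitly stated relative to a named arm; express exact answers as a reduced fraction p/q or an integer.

class = fixed-axis compound train [5 meshes; 5 ratios multiply, 5 sense flips]
mesh 1 [53T→95T]: running ratio 53/95, sense −
mesh 2 [65T→58T]: running ratio 689/1102, sense +
mesh 3 [58T→63T]: running ratio 689/1197, sense −
mesh 4 [63T→76T]: running ratio 689/1444, sense +
mesh 5 [76T→25T]: running ratio 689/475, sense −
ω_out/ω_in = -689/475

-689/475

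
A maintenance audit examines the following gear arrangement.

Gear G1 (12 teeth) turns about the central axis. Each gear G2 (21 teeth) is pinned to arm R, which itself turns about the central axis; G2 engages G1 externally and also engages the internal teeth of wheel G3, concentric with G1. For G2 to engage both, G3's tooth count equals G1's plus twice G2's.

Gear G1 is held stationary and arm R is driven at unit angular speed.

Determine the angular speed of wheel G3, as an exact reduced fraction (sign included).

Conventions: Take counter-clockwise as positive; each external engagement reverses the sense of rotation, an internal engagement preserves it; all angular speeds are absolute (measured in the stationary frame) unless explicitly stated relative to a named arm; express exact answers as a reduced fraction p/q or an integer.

class = planetary set [G3 = 12+2·21 = 54; Willis about the carrier]
ring teeth: 12 + 2·21 = 54
12(ω_sun−ω_arm) = −54(ω_ring−ω_arm),  ω_sun = 0, ω_arm = 1
ω_ring = 1 − (12/54)(0−1) = 11/9
exact speed ratio = 11/9

11/9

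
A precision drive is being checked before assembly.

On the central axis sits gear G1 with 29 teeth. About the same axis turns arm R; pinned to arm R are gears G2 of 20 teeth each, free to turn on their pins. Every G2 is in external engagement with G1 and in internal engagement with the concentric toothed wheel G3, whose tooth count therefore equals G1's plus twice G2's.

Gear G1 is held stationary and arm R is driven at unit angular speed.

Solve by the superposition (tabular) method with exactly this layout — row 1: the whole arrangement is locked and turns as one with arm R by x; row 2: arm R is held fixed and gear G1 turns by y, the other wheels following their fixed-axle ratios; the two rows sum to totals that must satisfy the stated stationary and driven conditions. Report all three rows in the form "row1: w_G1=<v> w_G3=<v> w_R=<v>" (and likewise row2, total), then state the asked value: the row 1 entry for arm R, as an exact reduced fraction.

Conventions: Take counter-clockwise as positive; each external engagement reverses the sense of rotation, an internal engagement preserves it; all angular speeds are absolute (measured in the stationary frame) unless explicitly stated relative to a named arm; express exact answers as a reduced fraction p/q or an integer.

row1: w_G1=1 w_G3=1 w_R=1
row2: w_G1=-1 w_G3=29/69 w_R=0
total: w_G1=0 w_G3=98/69 w_R=1
asked value: 1

recognized (axles ride arm R): planetary set, 29/20/69 teeth
row 1: whole set turns with the arm by x
superposition row 2 [arm held]: sun y, ring −(29/69)·y, arm 0
boundary: total ω_sun = x + y = 0 and total ω_arm = x = 1  ⇒  y = -1, x = 1
row 2 ring = −(29/69)·(-1) = 29/69
totals (row 1 + row 2): sun 1 + (-1) = 0, ring 1 + 29/69 = 98/69, arm 1 + 0 = 1
asked cell (row1, arm) = 1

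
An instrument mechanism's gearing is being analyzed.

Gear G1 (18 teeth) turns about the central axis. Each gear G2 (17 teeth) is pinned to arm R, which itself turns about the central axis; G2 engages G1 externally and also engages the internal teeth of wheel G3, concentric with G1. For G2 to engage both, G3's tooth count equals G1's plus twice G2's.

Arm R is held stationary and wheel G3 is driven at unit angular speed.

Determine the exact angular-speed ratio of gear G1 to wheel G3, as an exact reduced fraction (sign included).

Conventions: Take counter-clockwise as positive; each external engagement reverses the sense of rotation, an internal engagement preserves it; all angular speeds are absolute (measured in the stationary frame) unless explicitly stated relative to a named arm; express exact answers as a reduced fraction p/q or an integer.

topology: planetary set — G1 18T / G2 17T / G3 52T, arm = carrier (Willis)
ring teeth: 18 + 2·17 = 52
18(ω_sun−ω_arm) = −52(ω_ring−ω_arm),  ω_arm = 0, ω_ring = 1
ω_sun = 0 − (52/18)(1−0) = -26/9
ω_out/ω_in = -26/9

-26/9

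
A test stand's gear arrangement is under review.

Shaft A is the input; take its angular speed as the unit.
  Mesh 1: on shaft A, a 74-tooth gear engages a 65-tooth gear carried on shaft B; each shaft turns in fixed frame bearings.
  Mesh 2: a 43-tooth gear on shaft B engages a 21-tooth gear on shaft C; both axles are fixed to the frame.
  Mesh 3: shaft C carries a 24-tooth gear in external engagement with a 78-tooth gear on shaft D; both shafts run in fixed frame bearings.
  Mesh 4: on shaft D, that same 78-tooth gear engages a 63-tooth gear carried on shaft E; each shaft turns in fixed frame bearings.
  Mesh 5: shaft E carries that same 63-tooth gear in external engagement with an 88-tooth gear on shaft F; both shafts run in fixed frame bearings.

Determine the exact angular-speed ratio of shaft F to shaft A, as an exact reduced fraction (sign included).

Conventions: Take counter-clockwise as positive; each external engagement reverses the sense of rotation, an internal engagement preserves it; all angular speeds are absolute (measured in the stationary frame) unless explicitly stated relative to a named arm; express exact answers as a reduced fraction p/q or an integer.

class = fixed-axis compound train [5 meshes; 5 ratios multiply, 5 sense flips]
mesh 1 [74T→65T]: running ratio 74/65, sense −
mesh 2 [43T→21T]: running ratio 3182/1365, sense +
mesh 3 [24T→78T]: running ratio 12728/17745, sense −
mesh 4 [78T→63T]: running ratio 25456/28665, sense +
mesh 5 [63T→88T]: running ratio 3182/5005, sense −
ω_out/ω_in = -3182/5005

-3182/5005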